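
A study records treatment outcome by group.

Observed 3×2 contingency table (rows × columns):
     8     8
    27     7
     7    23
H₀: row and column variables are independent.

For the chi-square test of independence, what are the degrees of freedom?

degrees of freedom = 2

df = (r−1)(c−1) = (3−1)·(2−1) = 2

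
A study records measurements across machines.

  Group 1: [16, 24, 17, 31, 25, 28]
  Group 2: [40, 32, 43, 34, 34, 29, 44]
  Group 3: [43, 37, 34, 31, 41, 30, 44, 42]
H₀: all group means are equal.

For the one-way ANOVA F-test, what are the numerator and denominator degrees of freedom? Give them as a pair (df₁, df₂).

k = 3 groups, N = 21 total
df = (k−1, N−k) = (3−1, 21−3) = (2, 18)

degrees of freedom = [2, 18]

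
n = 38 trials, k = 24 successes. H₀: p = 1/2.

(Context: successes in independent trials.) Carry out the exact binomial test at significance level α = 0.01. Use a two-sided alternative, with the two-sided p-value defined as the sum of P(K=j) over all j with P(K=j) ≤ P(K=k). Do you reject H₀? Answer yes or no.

reject H₀: no

Exact binomial: n=38, k=24, p₀=1/2=0.5000
P(X=j) = C(n,j)·p₀^j·(1−p₀)^(n−j); p = Σ P(X=j) over j with P(X=j) ≤ P(X=24)
p-value (two-sided) = 0.14331
At α=0.01: p ≥ α → fail to reject H₀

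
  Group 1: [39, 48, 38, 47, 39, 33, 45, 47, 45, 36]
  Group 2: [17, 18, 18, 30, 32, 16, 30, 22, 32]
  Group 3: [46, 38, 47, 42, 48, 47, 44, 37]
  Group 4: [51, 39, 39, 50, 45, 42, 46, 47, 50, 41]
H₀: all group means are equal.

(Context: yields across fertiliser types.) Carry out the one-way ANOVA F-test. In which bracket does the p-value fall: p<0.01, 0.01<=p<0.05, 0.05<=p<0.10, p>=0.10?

p-value bracket: p<0.01

Group means [41.70, 23.89, 43.62, 45.00], grand mean 38.676
SSB = Σnᵢ(x̄ᵢ−x̄)² = 2655.244; SSW = ΣΣ(x−x̄ᵢ)² = 956.864
MSB = 2655.244/3 = 885.0814; MSW = 956.864/33 = 28.9959
F = MSB/MSW = 30.5244
df = (3, 33)
p-value (upper-tail) = 0.00000
→ bracket: p<0.01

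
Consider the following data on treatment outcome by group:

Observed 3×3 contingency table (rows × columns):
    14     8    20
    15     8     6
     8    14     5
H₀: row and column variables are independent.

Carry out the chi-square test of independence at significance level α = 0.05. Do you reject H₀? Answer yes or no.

Row totals [42, 29, 27], col totals [37, 30, 31], n=98
χ² = (14−15.86)²/15.86 + (8−12.86)²/12.86 + (20−13.29)²/13.29 + (15−10.95)²/10.95 + (8−8.88)²/8.88 + (6−9.17)²/9.17 + (8−10.19)²/10.19 + (14−8.27)²/8.27 + (5−8.54)²/8.54 = 14.0481
df = 4
p-value (upper-tail) = 0.00714
At α=0.05: p < α → reject H₀

reject H₀: yes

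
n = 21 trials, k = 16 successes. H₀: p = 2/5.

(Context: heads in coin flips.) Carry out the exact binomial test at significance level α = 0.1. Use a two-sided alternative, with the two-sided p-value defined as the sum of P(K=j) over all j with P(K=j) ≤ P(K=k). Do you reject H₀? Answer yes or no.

Exact binomial: n=21, k=16, p₀=2/5=0.4000
P(X=j) = C(n,j)·p₀^j·(1−p₀)^(n−j); p = Σ P(X=j) over j with P(X=j) ≤ P(X=16)
p-value (two-sided) = 0.00116
At α=0.1: p < α → reject H₀

reject H₀: yes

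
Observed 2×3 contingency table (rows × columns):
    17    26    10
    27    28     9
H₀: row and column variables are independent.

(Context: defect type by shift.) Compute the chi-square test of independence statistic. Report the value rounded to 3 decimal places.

test statistic = 1.377

Row totals [53, 64], col totals [44, 54, 19], n=117
χ² = (17−19.93)²/19.93 + (26−24.46)²/24.46 + (10−8.61)²/8.61 + (27−24.07)²/24.07 + (28−29.54)²/29.54 + (9−10.39)²/10.39 = 1.3774
df = 2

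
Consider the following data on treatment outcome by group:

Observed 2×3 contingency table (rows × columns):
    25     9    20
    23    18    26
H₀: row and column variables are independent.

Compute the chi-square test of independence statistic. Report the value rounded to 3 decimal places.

Row totals [54, 67], col totals [48, 27, 46], n=121
χ² = (25−21.42)²/21.42 + (9−12.05)²/12.05 + (20−20.53)²/20.53 + (23−26.58)²/26.58 + (18−14.95)²/14.95 + (26−25.47)²/25.47 = 2.4981
df = 2

test statistic = 2.498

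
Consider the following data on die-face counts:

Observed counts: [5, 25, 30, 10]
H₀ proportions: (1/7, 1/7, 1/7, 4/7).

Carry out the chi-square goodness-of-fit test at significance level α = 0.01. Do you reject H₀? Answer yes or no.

n = 70; E_i = n·p_i = [10.00, 10.00, 10.00, 40.00]
χ² = (5−10.00)²/10.00 + (25−10.00)²/10.00 + (30−10.00)²/10.00 + (10−40.00)²/40.00 = 87.5000
df = 3
p-value (upper-tail) = 0.00000
At α=0.01: p < α → reject H₀

reject H₀: yes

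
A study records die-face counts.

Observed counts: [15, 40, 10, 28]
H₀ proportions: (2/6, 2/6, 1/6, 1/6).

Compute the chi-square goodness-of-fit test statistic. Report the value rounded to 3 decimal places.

n = 93; E_i = n·p_i = [31.00, 31.00, 15.50, 15.50]
χ² = (15−31.00)²/31.00 + (40−31.00)²/31.00 + (10−15.50)²/15.50 + (28−15.50)²/15.50 = 22.9032
df = 3

test statistic = 22.903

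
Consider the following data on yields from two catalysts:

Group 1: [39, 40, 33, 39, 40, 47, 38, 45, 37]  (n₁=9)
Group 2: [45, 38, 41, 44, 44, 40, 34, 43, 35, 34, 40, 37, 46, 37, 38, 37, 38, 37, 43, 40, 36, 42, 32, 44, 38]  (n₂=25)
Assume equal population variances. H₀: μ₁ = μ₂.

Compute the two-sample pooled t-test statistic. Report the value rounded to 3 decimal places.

test statistic = 0.302

x̄₁=39.778, s₁=4.147, n₁=9
x̄₂=39.320, s₂=3.816, n₂=25
s_p² = [8·4.147² + 24·3.816²]/32 = 15.2186
SE = √(s_p²·(1/9+1/25)) = 1.5165
t = (39.778−39.320)/1.5165 = 0.3019
df = 32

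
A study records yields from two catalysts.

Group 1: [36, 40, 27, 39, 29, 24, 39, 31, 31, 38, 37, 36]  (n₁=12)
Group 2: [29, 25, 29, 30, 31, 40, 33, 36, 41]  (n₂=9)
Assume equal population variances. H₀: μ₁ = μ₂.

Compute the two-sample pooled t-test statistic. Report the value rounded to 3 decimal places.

test statistic = 0.531

x̄₁=33.917, s₁=5.316, n₁=12
x̄₂=32.667, s₂=5.362, n₂=9
s_p² = [11·5.316² + 8·5.362²]/19 = 28.4693
SE = √(s_p²·(1/12+1/9)) = 2.3528
t = (33.917−32.667)/2.3528 = 0.5313
df = 19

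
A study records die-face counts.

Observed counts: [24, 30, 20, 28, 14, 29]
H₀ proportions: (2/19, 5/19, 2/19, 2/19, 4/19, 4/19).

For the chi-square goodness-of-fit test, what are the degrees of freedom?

df = k − 1 = 6 − 1 = 5

degrees of freedom = 5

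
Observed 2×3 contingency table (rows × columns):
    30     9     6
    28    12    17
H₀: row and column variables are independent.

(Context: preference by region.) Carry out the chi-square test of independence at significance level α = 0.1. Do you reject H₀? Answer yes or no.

Row totals [45, 57], col totals [58, 21, 23], n=102
χ² = (30−25.59)²/25.59 + (9−9.26)²/9.26 + (6−10.15)²/10.15 + (28−32.41)²/32.41 + (12−11.74)²/11.74 + (17−12.85)²/12.85 = 4.4076
df = 2
p-value (upper-tail) = 0.11038
At α=0.1: p ≥ α → fail to reject H₀

reject H₀: no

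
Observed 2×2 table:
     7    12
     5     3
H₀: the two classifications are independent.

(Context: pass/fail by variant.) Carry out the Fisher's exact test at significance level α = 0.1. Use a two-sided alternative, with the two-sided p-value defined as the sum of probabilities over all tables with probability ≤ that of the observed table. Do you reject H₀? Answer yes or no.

Margins: r₁=19, r₂=8, c₁=12, c₂=15, n=27
p_obs = C(19,7)·C(8,5)/C(27,12); sum pmf over tables with pmf ≤ p_obs
p-value (two-sided) = 0.39807
At α=0.1: p ≥ α → fail to reject H₀

reject H₀: no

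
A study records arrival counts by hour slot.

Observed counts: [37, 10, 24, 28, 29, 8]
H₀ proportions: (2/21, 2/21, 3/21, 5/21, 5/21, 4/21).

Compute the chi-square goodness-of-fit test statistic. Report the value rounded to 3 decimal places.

test statistic = 59.717

n = 136; E_i = n·p_i = [12.95, 12.95, 19.43, 32.38, 32.38, 25.90]
χ² = (37−12.95)²/12.95 + (10−12.95)²/12.95 + (24−19.43)²/19.43 + (28−32.38)²/32.38 + (29−32.38)²/32.38 + (8−25.90)²/25.90 = 59.7169
df = 5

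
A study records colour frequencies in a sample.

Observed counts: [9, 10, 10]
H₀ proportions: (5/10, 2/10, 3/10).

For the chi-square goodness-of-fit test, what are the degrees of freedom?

degrees of freedom = 2

df = k − 1 = 3 − 1 = 2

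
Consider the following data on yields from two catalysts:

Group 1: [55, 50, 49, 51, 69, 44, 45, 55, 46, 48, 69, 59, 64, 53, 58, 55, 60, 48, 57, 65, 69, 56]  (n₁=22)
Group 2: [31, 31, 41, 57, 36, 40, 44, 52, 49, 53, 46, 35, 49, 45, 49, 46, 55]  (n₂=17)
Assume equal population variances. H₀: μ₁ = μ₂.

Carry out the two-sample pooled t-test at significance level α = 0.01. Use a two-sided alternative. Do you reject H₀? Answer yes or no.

reject H₀: yes

x̄₁=55.682, s₁=7.852, n₁=22
x̄₂=44.647, s₂=7.984, n₂=17
s_p² = [21·7.852² + 16·7.984²]/37 = 62.5582
SE = √(s_p²·(1/22+1/17)) = 2.5541
t = (55.682−44.647)/2.5541 = 4.3204
df = 37
p-value (two-sided) = 0.00011
At α=0.01: p < α → reject H₀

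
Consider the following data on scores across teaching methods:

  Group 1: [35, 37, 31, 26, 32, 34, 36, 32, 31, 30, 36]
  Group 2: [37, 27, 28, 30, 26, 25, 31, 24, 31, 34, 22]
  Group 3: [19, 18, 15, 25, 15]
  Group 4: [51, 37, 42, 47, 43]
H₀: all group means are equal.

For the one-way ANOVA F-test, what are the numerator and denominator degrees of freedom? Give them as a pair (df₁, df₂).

k = 4 groups, N = 32 total
df = (k−1, N−k) = (4−1, 32−4) = (3, 28)

degrees of freedom = [3, 28]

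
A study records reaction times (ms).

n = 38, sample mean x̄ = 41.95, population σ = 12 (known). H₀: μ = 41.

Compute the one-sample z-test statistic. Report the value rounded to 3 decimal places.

test statistic = 0.488

SE = σ/√n = 12/√38 = 1.9467
z = (x̄−μ₀)/SE = (41.95−41)/1.9467 = 0.4880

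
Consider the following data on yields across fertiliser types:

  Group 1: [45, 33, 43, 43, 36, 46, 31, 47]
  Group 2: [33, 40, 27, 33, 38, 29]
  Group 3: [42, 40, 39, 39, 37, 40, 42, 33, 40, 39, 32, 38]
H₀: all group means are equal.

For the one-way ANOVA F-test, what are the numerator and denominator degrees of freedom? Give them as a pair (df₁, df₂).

k = 3 groups, N = 26 total
df = (k−1, N−k) = (3−1, 26−3) = (2, 23)

degrees of freedom = [2, 23]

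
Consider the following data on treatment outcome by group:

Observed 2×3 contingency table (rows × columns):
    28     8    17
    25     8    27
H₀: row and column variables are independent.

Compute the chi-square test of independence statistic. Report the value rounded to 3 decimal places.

test statistic = 2.017

Row totals [53, 60], col totals [53, 16, 44], n=113
χ² = (28−24.86)²/24.86 + (8−7.50)²/7.50 + (17−20.64)²/20.64 + (25−28.14)²/28.14 + (8−8.50)²/8.50 + (27−23.36)²/23.36 = 2.0166
df = 2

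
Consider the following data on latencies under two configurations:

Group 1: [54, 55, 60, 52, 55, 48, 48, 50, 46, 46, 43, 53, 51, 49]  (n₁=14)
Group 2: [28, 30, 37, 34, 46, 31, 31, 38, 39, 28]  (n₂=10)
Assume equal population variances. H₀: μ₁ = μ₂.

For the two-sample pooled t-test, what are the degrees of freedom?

degrees of freedom = 22

df = n₁ + n₂ − 2 = 14 + 10 − 2 = 22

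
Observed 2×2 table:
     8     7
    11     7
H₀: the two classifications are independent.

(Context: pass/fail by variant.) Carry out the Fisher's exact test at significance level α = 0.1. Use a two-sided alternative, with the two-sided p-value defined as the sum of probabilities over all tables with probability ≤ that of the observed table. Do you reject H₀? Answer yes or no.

reject H₀: no

Margins: r₁=15, r₂=18, c₁=19, c₂=14, n=33
p_obs = C(15,8)·C(18,11)/C(33,19); sum pmf over tables with pmf ≤ p_obs
p-value (two-sided) = 0.73253
At α=0.1: p ≥ α → fail to reject H₀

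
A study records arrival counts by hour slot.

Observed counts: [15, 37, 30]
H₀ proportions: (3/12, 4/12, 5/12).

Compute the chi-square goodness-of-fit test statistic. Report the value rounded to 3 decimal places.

n = 82; E_i = n·p_i = [20.50, 27.33, 34.17]
χ² = (15−20.50)²/20.50 + (37−27.33)²/27.33 + (30−34.17)²/34.17 = 5.4024
df = 2

test statistic = 5.402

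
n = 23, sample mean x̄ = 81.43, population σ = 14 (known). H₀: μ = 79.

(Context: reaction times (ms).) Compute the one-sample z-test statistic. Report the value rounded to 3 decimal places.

SE = σ/√n = 14/√23 = 2.9192
z = (x̄−μ₀)/SE = (81.43−79)/2.9192 = 0.8324

test statistic = 0.832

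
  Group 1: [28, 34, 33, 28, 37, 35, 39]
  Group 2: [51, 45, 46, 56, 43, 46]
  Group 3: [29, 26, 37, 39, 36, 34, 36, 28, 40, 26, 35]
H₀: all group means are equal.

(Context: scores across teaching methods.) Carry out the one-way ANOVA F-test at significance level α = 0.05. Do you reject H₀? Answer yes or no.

Group means [33.43, 47.83, 33.27], grand mean 36.958
SSB = Σnᵢ(x̄ᵢ−x̄)² = 946.229; SSW = ΣΣ(x−x̄ᵢ)² = 482.729
MSB = 946.229/2 = 473.1144; MSW = 482.729/21 = 22.9871
F = MSB/MSW = 20.5817
df = (2, 21)
p-value (upper-tail) = 0.00001
At α=0.05: p < α → reject H₀

reject H₀: yes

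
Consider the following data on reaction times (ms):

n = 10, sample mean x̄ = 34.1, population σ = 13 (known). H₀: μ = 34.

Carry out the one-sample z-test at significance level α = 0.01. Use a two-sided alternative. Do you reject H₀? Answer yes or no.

reject H₀: no

SE = σ/√n = 13/√10 = 4.1110
z = (x̄−μ₀)/SE = (34.1−34)/4.1110 = 0.0243
p-value (two-sided) = 0.98059
At α=0.01: p ≥ α → fail to reject H₀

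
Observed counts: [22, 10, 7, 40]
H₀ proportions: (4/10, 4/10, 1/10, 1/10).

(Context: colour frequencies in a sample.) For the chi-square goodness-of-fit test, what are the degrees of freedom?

df = k − 1 = 4 − 1 = 3

degrees of freedom = 3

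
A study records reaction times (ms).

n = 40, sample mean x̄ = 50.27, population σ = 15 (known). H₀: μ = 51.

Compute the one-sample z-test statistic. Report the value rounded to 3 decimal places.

SE = σ/√n = 15/√40 = 2.3717
z = (x̄−μ₀)/SE = (50.27−51)/2.3717 = -0.3078

test statistic = -0.308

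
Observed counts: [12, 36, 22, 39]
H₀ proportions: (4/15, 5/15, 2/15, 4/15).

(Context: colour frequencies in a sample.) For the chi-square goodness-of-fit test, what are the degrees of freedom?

degrees of freedom = 3

df = k − 1 = 4 − 1 = 3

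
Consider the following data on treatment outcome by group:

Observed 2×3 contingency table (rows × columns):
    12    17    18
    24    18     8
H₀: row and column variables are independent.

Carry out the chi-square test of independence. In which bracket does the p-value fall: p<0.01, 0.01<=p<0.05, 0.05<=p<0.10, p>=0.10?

p-value bracket: 0.01<=p<0.05

Row totals [47, 50], col totals [36, 35, 26], n=97
χ² = (12−17.44)²/17.44 + (17−16.96)²/16.96 + (18−12.60)²/12.60 + (24−18.56)²/18.56 + (18−18.04)²/18.04 + (8−13.40)²/13.40 = 7.7894
df = 2
p-value (upper-tail) = 0.02035
→ bracket: 0.01<=p<0.05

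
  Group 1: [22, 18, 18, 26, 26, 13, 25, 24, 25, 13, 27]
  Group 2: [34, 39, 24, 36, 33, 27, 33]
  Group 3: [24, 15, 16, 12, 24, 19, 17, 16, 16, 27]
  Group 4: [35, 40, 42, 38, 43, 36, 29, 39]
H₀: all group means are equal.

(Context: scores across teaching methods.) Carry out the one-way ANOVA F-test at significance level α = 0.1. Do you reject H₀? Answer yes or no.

reject H₀: yes

Group means [21.55, 32.29, 18.60, 37.75], grand mean 26.417
SSB = Σnᵢ(x̄ᵢ−x̄)² = 2140.694; SSW = ΣΣ(x−x̄ᵢ)² = 778.056
MSB = 2140.694/3 = 713.5647; MSW = 778.056/32 = 24.3142
F = MSB/MSW = 29.3476
df = (3, 32)
p-value (upper-tail) = 0.00000
At α=0.1: p < α → reject H₀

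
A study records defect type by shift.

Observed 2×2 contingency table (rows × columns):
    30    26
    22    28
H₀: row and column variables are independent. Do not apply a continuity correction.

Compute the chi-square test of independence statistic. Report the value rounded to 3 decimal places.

Row totals [56, 50], col totals [52, 54], n=106
χ² = (30−27.47)²/27.47 + (26−28.53)²/28.53 + (22−24.53)²/24.53 + (28−25.47)²/25.47 = 0.9683
df = 1

test statistic = 0.968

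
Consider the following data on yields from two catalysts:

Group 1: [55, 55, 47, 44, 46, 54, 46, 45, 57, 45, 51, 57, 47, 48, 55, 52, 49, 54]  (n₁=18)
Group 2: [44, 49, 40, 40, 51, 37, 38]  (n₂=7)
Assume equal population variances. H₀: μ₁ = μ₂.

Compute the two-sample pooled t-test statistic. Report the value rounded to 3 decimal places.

x̄₁=50.389, s₁=4.526, n₁=18
x̄₂=42.714, s₂=5.469, n₂=7
s_p² = [17·4.526² + 6·5.469²]/23 = 22.9438
SE = √(s_p²·(1/18+1/7)) = 2.1336
t = (50.389−42.714)/2.1336 = 3.5970
df = 23

test statistic = 3.597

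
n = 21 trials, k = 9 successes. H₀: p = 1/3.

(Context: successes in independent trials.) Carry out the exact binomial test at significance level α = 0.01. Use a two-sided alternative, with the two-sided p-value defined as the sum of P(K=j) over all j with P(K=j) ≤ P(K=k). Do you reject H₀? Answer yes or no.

Exact binomial: n=21, k=9, p₀=1/3=0.3333
P(X=j) = C(n,j)·p₀^j·(1−p₀)^(n−j); p = Σ P(X=j) over j with P(X=j) ≤ P(X=9)
p-value (two-sided) = 0.36103
At α=0.01: p ≥ α → fail to reject H₀

reject H₀: no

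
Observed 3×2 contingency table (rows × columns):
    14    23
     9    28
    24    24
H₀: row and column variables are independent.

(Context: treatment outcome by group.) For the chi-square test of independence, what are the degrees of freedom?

df = (r−1)(c−1) = (3−1)·(2−1) = 2

degrees of freedom = 2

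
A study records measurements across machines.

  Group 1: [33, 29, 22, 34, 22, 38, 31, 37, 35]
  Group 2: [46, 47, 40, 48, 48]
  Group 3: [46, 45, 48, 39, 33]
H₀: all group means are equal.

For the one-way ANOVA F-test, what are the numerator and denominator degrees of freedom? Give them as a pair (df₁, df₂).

k = 3 groups, N = 19 total
df = (k−1, N−k) = (3−1, 19−3) = (2, 16)

degrees of freedom = [2, 16]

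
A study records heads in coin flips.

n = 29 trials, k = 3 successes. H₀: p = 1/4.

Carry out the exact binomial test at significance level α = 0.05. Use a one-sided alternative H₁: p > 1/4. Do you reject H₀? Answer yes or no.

Exact binomial: n=29, k=3, p₀=1/4=0.2500
P(X≥3) from Σ C(n,i)·p₀^i·(1−p₀)^(n−i)
p-value (one-sided, H₁ greater) = 0.98672
At α=0.05: p ≥ α → fail to reject H₀

reject H₀: no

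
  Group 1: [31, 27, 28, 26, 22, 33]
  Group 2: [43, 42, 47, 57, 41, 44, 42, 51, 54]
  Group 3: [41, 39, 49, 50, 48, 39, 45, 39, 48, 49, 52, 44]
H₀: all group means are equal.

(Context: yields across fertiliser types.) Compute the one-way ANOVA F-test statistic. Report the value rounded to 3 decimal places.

test statistic = 30.790

Group means [27.83, 46.78, 45.25], grand mean 41.889
SSB = Σnᵢ(x̄ᵢ−x̄)² = 1536.028; SSW = ΣΣ(x−x̄ᵢ)² = 598.639
MSB = 1536.028/2 = 768.0139; MSW = 598.639/24 = 24.9433
F = MSB/MSW = 30.7904
df = (2, 24)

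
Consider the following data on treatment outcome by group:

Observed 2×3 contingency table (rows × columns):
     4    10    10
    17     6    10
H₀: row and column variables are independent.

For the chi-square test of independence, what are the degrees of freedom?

degrees of freedom = 2

df = (r−1)(c−1) = (2−1)·(3−1) = 2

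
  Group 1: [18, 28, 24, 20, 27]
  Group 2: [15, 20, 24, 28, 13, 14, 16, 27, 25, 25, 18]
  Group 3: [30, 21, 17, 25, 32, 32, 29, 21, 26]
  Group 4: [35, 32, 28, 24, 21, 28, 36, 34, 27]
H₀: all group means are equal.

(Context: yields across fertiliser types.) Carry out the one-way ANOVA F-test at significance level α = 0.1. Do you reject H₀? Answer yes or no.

reject H₀: yes

Group means [23.40, 20.45, 25.89, 29.44], grand mean 24.706
SSB = Σnᵢ(x̄ᵢ−x̄)² = 422.020; SSW = ΣΣ(x−x̄ᵢ)² = 823.038
MSB = 422.020/3 = 140.6735; MSW = 823.038/30 = 27.4346
F = MSB/MSW = 5.1276
df = (3, 30)
p-value (upper-tail) = 0.00555
At α=0.1: p < α → reject H₀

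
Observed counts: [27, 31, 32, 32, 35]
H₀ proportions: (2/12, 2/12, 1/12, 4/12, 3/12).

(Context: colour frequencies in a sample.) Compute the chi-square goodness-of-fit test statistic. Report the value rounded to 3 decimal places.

test statistic = 36.631

n = 157; E_i = n·p_i = [26.17, 26.17, 13.08, 52.33, 39.25]
χ² = (27−26.17)²/26.17 + (31−26.17)²/26.17 + (32−13.08)²/13.08 + (32−52.33)²/52.33 + (35−39.25)²/39.25 = 36.6306
df = 4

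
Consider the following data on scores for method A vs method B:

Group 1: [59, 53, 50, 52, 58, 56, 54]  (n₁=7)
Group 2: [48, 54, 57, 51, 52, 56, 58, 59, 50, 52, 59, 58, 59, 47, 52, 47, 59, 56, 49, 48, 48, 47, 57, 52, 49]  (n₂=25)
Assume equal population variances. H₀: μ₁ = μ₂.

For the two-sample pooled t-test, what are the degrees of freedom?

df = n₁ + n₂ − 2 = 7 + 25 − 2 = 30

degrees of freedom = 30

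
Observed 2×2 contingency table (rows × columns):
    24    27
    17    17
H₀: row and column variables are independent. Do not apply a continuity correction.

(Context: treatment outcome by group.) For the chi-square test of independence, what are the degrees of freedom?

df = (r−1)(c−1) = (2−1)·(2−1) = 1

degrees of freedom = 1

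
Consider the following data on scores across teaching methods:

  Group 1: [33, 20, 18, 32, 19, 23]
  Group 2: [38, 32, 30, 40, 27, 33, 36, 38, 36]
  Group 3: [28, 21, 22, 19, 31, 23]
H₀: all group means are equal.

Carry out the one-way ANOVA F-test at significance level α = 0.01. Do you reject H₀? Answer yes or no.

Group means [24.17, 34.44, 24.00], grand mean 28.524
SSB = Σnᵢ(x̄ᵢ−x̄)² = 552.183; SSW = ΣΣ(x−x̄ᵢ)² = 471.056
MSB = 552.183/2 = 276.0913; MSW = 471.056/18 = 26.1698
F = MSB/MSW = 10.5500
df = (2, 18)
p-value (upper-tail) = 0.00093
At α=0.01: p < α → reject H₀

reject H₀: yes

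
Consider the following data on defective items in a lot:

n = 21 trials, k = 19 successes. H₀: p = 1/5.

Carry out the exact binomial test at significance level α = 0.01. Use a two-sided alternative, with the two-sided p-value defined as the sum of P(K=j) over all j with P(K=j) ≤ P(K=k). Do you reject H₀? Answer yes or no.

reject H₀: yes

Exact binomial: n=21, k=19, p₀=1/5=0.2000
P(X=j) = C(n,j)·p₀^j·(1−p₀)^(n−j); p = Σ P(X=j) over j with P(X=j) ≤ P(X=19)
p-value (two-sided) = 0.00000
At α=0.01: p < α → reject H₀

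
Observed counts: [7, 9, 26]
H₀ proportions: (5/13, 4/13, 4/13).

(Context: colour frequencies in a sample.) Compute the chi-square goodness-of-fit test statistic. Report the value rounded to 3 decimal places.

test statistic = 19.611

n = 42; E_i = n·p_i = [16.15, 12.92, 12.92]
χ² = (7−16.15)²/16.15 + (9−12.92)²/12.92 + (26−12.92)²/12.92 = 19.6107
df = 2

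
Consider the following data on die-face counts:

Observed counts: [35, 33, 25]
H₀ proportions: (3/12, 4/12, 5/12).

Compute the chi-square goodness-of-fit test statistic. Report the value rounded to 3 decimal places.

n = 93; E_i = n·p_i = [23.25, 31.00, 38.75]
χ² = (35−23.25)²/23.25 + (33−31.00)²/31.00 + (25−38.75)²/38.75 = 10.9462
df = 2

test statistic = 10.946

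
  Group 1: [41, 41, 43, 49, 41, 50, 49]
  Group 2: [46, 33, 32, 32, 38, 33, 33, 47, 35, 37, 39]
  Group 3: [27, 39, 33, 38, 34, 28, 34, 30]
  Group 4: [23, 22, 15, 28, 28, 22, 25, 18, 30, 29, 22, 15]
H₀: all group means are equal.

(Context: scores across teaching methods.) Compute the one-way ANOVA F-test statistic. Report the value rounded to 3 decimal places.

test statistic = 31.954

Group means [44.86, 36.82, 32.88, 23.08], grand mean 33.132
SSB = Σnᵢ(x̄ᵢ−x̄)² = 2324.057; SSW = ΣΣ(x−x̄ᵢ)² = 824.285
MSB = 2324.057/3 = 774.6856; MSW = 824.285/34 = 24.2437
F = MSB/MSW = 31.9541
df = (3, 34)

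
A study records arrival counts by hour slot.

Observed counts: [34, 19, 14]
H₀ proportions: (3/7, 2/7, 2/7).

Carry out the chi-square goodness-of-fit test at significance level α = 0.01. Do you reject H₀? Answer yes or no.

n = 67; E_i = n·p_i = [28.71, 19.14, 19.14]
χ² = (34−28.71)²/28.71 + (19−19.14)²/19.14 + (14−19.14)²/19.14 = 2.3557
df = 2
p-value (upper-tail) = 0.30794
At α=0.01: p ≥ α → fail to reject H₀

reject H₀: no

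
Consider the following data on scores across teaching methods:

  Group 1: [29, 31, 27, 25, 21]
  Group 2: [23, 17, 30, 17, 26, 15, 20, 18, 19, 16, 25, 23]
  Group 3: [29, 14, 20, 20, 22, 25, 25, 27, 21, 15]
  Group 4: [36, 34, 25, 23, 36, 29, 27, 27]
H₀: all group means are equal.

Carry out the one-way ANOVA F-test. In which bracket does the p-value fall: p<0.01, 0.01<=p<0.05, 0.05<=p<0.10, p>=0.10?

Group means [26.60, 20.75, 21.80, 29.62], grand mean 23.914
SSB = Σnᵢ(x̄ᵢ−x̄)² = 461.818; SSW = ΣΣ(x−x̄ᵢ)² = 688.925
MSB = 461.818/3 = 153.9393; MSW = 688.925/31 = 22.2234
F = MSB/MSW = 6.9269
df = (3, 31)
p-value (upper-tail) = 0.00106
→ bracket: p<0.01

p-value bracket: p<0.01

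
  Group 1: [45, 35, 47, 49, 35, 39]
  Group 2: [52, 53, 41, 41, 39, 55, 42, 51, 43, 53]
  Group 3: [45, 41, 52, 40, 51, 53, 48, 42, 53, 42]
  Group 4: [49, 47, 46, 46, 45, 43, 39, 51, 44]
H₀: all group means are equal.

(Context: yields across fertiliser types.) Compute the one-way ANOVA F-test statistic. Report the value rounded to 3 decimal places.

test statistic = 1.443

Group means [41.67, 47.00, 46.70, 45.56], grand mean 45.629
SSB = Σnᵢ(x̄ᵢ−x̄)² = 124.516; SSW = ΣΣ(x−x̄ᵢ)² = 891.656
MSB = 124.516/3 = 41.5053; MSW = 891.656/31 = 28.7631
F = MSB/MSW = 1.4430
df = (3, 31)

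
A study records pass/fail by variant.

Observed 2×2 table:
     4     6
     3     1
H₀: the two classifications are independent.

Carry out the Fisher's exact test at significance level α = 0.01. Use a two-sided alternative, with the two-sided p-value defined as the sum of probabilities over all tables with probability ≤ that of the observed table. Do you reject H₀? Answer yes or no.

Margins: r₁=10, r₂=4, c₁=7, c₂=7, n=14
p_obs = C(10,4)·C(4,3)/C(14,7); sum pmf over tables with pmf ≤ p_obs
p-value (two-sided) = 0.55944
At α=0.01: p ≥ α → fail to reject H₀

reject H₀: no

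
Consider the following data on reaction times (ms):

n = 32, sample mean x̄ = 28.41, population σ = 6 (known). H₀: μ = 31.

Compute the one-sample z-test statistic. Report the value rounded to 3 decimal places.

test statistic = -2.442

SE = σ/√n = 6/√32 = 1.0607
z = (x̄−μ₀)/SE = (28.41−31)/1.0607 = -2.4419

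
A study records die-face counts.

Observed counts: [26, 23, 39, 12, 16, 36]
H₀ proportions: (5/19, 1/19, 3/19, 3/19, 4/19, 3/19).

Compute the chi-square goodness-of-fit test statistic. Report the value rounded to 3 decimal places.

test statistic = 62.400

n = 152; E_i = n·p_i = [40.00, 8.00, 24.00, 24.00, 32.00, 24.00]
χ² = (26−40.00)²/40.00 + (23−8.00)²/8.00 + (39−24.00)²/24.00 + (12−24.00)²/24.00 + (16−32.00)²/32.00 + (36−24.00)²/24.00 = 62.4000
df = 5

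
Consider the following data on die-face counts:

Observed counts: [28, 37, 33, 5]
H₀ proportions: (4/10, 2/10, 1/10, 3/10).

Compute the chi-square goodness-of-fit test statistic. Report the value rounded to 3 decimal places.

n = 103; E_i = n·p_i = [41.20, 20.60, 10.30, 30.90]
χ² = (28−41.20)²/41.20 + (37−20.60)²/20.60 + (33−10.30)²/10.30 + (5−30.90)²/30.90 = 89.0227
df = 3

test statistic = 89.023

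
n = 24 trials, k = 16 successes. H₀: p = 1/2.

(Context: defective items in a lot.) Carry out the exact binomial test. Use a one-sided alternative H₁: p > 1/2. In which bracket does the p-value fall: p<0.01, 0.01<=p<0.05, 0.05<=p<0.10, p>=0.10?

p-value bracket: 0.05<=p<0.10

Exact binomial: n=24, k=16, p₀=1/2=0.5000
P(X≥16) from Σ C(n,i)·p₀^i·(1−p₀)^(n−i)
p-value (one-sided, H₁ greater) = 0.07579
→ bracket: 0.05<=p<0.10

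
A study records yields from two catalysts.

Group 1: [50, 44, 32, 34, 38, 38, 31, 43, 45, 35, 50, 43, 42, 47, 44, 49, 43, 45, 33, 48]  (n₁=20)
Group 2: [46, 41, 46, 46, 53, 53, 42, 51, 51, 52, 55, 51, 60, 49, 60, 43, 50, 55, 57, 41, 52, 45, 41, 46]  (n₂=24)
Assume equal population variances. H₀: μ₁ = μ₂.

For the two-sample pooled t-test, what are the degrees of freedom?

df = n₁ + n₂ − 2 = 20 + 24 − 2 = 42

degrees of freedom = 42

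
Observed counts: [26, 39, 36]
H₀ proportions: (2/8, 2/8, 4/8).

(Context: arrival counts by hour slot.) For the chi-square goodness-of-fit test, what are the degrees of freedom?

degrees of freedom = 2

df = k − 1 = 3 − 1 = 2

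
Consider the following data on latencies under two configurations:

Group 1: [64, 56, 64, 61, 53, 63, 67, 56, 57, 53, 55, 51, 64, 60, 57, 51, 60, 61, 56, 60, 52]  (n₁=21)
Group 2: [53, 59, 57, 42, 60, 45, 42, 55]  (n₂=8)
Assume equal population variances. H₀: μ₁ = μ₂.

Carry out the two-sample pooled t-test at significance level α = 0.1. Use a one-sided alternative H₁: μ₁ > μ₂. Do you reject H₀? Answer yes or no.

x̄₁=58.143, s₁=4.746, n₁=21
x̄₂=51.625, s₂=7.520, n₂=8
s_p² = [20·4.746² + 7·7.520²]/27 = 31.3499
SE = √(s_p²·(1/21+1/8)) = 2.3263
t = (58.143−51.625)/2.3263 = 2.8018
df = 27
p-value (one-sided, H₁ greater) = 0.00464
At α=0.1: p < α → reject H₀

reject H₀: yes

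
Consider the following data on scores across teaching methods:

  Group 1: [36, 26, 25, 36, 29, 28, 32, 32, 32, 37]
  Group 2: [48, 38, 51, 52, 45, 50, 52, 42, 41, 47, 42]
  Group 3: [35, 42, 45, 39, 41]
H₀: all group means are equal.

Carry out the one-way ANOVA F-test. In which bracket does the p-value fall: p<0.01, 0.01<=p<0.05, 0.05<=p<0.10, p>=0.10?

Group means [31.30, 46.18, 40.40], grand mean 39.346
SSB = Σnᵢ(x̄ᵢ−x̄)² = 1166.948; SSW = ΣΣ(x−x̄ᵢ)² = 456.936
MSB = 1166.948/2 = 583.4741; MSW = 456.936/23 = 19.8668
F = MSB/MSW = 29.3693
df = (2, 23)
p-value (upper-tail) = 0.00000
→ bracket: p<0.01

p-value bracket: p<0.01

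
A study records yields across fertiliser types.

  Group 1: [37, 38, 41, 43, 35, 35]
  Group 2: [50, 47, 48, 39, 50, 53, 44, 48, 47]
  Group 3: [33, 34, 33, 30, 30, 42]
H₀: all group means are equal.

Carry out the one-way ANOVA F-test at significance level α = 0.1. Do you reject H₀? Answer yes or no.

reject H₀: yes

Group means [38.17, 47.33, 33.67], grand mean 40.810
SSB = Σnᵢ(x̄ᵢ−x̄)² = 731.071; SSW = ΣΣ(x−x̄ᵢ)² = 278.167
MSB = 731.071/2 = 365.5357; MSW = 278.167/18 = 15.4537
F = MSB/MSW = 23.6536
df = (2, 18)
p-value (upper-tail) = 0.00001
At α=0.1: p < α → reject H₀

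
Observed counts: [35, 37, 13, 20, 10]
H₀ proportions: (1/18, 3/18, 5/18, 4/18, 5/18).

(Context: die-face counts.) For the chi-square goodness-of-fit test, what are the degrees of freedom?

df = k − 1 = 5 − 1 = 4

degrees of freedom = 4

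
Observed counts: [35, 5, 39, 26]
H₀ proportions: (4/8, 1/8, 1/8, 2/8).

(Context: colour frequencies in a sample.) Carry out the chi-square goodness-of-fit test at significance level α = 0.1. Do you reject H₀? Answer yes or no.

n = 105; E_i = n·p_i = [52.50, 13.12, 13.12, 26.25]
χ² = (35−52.50)²/52.50 + (5−13.12)²/13.12 + (39−13.12)²/13.12 + (26−26.25)²/26.25 = 61.8762
df = 3
p-value (upper-tail) = 0.00000
At α=0.1: p < α → reject H₀

reject H₀: yes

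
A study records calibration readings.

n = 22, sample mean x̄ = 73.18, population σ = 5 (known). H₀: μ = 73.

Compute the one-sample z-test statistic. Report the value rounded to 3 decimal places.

SE = σ/√n = 5/√22 = 1.0660
z = (x̄−μ₀)/SE = (73.18−73)/1.0660 = 0.1689

test statistic = 0.169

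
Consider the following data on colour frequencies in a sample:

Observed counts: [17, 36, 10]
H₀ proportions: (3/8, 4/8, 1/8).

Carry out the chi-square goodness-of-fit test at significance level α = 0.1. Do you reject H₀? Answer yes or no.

n = 63; E_i = n·p_i = [23.62, 31.50, 7.88]
χ² = (17−23.62)²/23.62 + (36−31.50)²/31.50 + (10−7.88)²/7.88 = 3.0741
df = 2
p-value (upper-tail) = 0.21502
At α=0.1: p ≥ α → fail to reject H₀

reject H₀: no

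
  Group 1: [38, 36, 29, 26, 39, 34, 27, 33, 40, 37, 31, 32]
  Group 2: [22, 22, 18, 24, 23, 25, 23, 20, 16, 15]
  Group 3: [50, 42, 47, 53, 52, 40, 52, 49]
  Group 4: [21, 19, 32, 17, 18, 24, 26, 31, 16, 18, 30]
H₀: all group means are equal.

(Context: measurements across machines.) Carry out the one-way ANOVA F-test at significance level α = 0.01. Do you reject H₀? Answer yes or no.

reject H₀: yes

Group means [33.50, 20.80, 48.12, 22.91], grand mean 30.415
SSB = Σnᵢ(x̄ᵢ−x̄)² = 4167.567; SSW = ΣΣ(x−x̄ᵢ)² = 866.384
MSB = 4167.567/3 = 1389.1890; MSW = 866.384/37 = 23.4158
F = MSB/MSW = 59.3270
df = (3, 37)
p-value (upper-tail) = 0.00000
At α=0.01: p < α → reject H₀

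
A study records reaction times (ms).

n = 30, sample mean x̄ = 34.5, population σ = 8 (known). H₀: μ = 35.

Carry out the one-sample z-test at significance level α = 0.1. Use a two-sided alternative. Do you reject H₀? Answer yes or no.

SE = σ/√n = 8/√30 = 1.4606
z = (x̄−μ₀)/SE = (34.5−35)/1.4606 = -0.3423
p-value (two-sided) = 0.73211
At α=0.1: p ≥ α → fail to reject H₀

reject H₀: no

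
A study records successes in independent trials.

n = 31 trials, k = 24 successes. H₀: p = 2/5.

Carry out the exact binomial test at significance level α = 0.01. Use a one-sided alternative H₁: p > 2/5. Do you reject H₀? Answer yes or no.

Exact binomial: n=31, k=24, p₀=2/5=0.4000
P(X≥24) from Σ C(n,i)·p₀^i·(1−p₀)^(n−i)
p-value (one-sided, H₁ greater) = 0.00003
At α=0.01: p < α → reject H₀

reject H₀: yes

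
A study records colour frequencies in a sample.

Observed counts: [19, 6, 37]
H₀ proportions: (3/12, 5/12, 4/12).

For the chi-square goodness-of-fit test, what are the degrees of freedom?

degrees of freedom = 2

df = k − 1 = 3 − 1 = 2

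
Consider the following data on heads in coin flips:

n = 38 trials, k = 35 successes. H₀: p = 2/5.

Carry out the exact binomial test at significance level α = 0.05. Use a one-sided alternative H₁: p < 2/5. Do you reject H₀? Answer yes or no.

Exact binomial: n=38, k=35, p₀=2/5=0.4000
P(X≤35) from Σ C(n,i)·p₀^i·(1−p₀)^(n−i)
p-value (one-sided, H₁ less) = 1.00000
At α=0.05: p ≥ α → fail to reject H₀

reject H₀: no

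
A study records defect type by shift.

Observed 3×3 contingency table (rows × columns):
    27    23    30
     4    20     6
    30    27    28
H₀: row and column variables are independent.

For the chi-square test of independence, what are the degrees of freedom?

df = (r−1)(c−1) = (3−1)·(3−1) = 4

degrees of freedom = 4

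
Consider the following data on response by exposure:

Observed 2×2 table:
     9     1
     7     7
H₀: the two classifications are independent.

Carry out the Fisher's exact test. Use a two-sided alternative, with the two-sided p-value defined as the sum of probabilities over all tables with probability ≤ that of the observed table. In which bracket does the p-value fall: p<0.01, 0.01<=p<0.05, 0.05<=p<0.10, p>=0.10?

p-value bracket: 0.05<=p<0.10

Margins: r₁=10, r₂=14, c₁=16, c₂=8, n=24
p_obs = C(10,9)·C(14,7)/C(24,16); sum pmf over tables with pmf ≤ p_obs
p-value (two-sided) = 0.07908
→ bracket: 0.05<=p<0.10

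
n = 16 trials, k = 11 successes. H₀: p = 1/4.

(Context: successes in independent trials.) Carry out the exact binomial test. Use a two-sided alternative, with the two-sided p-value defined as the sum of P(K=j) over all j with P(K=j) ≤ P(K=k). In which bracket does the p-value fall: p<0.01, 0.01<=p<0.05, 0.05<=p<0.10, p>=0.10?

Exact binomial: n=16, k=11, p₀=1/4=0.2500
P(X=j) = C(n,j)·p₀^j·(1−p₀)^(n−j); p = Σ P(X=j) over j with P(X=j) ≤ P(X=11)
p-value (two-sided) = 0.00029
→ bracket: p<0.01

p-value bracket: p<0.01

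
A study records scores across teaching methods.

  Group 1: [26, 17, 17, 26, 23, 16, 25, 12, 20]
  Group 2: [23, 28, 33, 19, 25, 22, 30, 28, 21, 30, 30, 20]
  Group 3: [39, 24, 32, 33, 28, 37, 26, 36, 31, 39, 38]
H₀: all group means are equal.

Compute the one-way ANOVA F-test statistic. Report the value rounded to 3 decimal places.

test statistic = 16.483

Group means [20.22, 25.75, 33.00], grand mean 26.688
SSB = Σnᵢ(x̄ᵢ−x̄)² = 825.069; SSW = ΣΣ(x−x̄ᵢ)² = 725.806
MSB = 825.069/2 = 412.5347; MSW = 725.806/29 = 25.0278
F = MSB/MSW = 16.4831
df = (2, 29)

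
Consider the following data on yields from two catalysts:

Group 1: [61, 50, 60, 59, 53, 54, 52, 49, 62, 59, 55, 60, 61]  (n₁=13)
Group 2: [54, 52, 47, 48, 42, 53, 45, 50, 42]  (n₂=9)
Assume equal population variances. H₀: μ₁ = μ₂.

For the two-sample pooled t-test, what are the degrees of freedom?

degrees of freedom = 20

df = n₁ + n₂ − 2 = 13 + 9 − 2 = 20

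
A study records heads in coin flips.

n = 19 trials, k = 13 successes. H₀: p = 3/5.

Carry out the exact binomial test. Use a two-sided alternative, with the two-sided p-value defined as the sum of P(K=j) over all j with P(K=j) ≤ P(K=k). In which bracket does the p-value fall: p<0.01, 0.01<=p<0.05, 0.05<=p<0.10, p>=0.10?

Exact binomial: n=19, k=13, p₀=3/5=0.6000
P(X=j) = C(n,j)·p₀^j·(1−p₀)^(n−j); p = Σ P(X=j) over j with P(X=j) ≤ P(X=13)
p-value (two-sided) = 0.49416
→ bracket: p>=0.10

p-value bracket: p>=0.10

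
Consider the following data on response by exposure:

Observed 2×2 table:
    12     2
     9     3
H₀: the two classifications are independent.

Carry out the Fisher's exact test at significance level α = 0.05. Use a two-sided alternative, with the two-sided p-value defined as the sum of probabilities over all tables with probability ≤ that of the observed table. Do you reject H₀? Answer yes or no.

reject H₀: no

Margins: r₁=14, r₂=12, c₁=21, c₂=5, n=26
p_obs = C(14,12)·C(12,9)/C(26,21); sum pmf over tables with pmf ≤ p_obs
p-value (two-sided) = 0.63478
At α=0.05: p ≥ α → fail to reject H₀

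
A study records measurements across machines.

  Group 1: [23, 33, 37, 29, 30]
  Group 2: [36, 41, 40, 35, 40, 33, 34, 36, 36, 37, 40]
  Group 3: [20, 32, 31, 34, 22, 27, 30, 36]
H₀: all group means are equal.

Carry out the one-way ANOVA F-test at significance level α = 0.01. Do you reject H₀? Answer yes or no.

Group means [30.40, 37.09, 29.00], grand mean 33.000
SSB = Σnᵢ(x̄ᵢ−x̄)² = 345.891; SSW = ΣΣ(x−x̄ᵢ)² = 404.109
MSB = 345.891/2 = 172.9455; MSW = 404.109/21 = 19.2433
F = MSB/MSW = 8.9873
df = (2, 21)
p-value (upper-tail) = 0.00151
At α=0.01: p < α → reject H₀

reject H₀: yes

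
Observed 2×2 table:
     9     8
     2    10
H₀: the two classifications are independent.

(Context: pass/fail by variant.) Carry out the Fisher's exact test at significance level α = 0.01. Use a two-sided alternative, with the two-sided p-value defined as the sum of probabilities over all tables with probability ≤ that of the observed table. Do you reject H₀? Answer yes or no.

Margins: r₁=17, r₂=12, c₁=11, c₂=18, n=29
p_obs = C(17,9)·C(12,2)/C(29,11); sum pmf over tables with pmf ≤ p_obs
p-value (two-sided) = 0.06411
At α=0.01: p ≥ α → fail to reject H₀

reject H₀: no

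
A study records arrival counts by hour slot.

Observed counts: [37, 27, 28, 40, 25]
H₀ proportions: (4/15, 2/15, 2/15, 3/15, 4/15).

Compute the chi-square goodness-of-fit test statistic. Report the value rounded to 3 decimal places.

n = 157; E_i = n·p_i = [41.87, 20.93, 20.93, 31.40, 41.87]
χ² = (37−41.87)²/41.87 + (27−20.93)²/20.93 + (28−20.93)²/20.93 + (40−31.40)²/31.40 + (25−41.87)²/41.87 = 13.8599
df = 4

test statistic = 13.860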